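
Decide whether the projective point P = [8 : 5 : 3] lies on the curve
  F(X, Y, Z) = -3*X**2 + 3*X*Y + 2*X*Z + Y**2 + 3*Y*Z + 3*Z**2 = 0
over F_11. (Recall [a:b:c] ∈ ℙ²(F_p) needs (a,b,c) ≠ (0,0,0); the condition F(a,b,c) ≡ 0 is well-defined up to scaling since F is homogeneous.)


F(8,5,3) ≡ 7 (mod 11); P is NOT on the curve.

Evaluate F(8, 5, 3) term-by-term (mod 11).
  -3*X**2 ↦ -3·64·1·1 = -192
  3*X*Y ↦ 3·8·5·1 = 120
  2*X*Z ↦ 2·8·1·3 = 48
  Y**2 ↦ 1·1·25·1 = 25
  3*Y*Z ↦ 3·1·5·3 = 45
  3*Z**2 ↦ 3·1·1·9 = 27
Sum: F(8, 5, 3) = (-192) + (120) + (48) + (25) + (45) + (27) = 73.
Reducing mod 11: 73 ≡ 7 (mod 11).
Since F(a, b, c) ≡ 7 ≠ 0 (mod 11), P does NOT lie on the curve.


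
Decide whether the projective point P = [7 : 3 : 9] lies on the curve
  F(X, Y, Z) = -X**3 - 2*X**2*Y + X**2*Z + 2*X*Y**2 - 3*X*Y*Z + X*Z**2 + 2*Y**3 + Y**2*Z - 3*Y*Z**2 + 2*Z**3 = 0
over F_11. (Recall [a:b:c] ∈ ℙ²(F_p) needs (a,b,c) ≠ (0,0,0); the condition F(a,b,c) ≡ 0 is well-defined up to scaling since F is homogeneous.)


F(7,3,9) ≡ 2 (mod 11); P is NOT on the curve.

Evaluate F(7, 3, 9) term-by-term (mod 11).
  -X**3 ↦ -1·343·1·1 = -343
  -2*X**2*Y ↦ -2·49·3·1 = -294
  X**2*Z ↦ 1·49·1·9 = 441
  2*X*Y**2 ↦ 2·7·9·1 = 126
  -3*X*Y*Z ↦ -3·7·3·9 = -567
  X*Z**2 ↦ 1·7·1·81 = 567
  2*Y**3 ↦ 2·1·27·1 = 54
  Y**2*Z ↦ 1·1·9·9 = 81
  -3*Y*Z**2 ↦ -3·1·3·81 = -729
  2*Z**3 ↦ 2·1·1·729 = 1458
Sum: F(7, 3, 9) = (-343) + (-294) + (441) + (126) + (-567) + (567) + (54) + (81) + (-729) + (1458) = 794.
Reducing mod 11: 794 ≡ 2 (mod 11).
Since F(a, b, c) ≡ 2 ≠ 0 (mod 11), P does NOT lie on the curve.


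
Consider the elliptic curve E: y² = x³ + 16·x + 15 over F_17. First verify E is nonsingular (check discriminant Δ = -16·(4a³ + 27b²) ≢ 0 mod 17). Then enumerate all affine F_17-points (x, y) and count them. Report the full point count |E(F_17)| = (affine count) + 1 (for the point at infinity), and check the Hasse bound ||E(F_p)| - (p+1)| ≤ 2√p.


Affine points = {(0, 7), (0, 10), (1, 7), (1, 10), (2, 2), (2, 15), (5, 4), (5, 13), (6, 2), (6, 15), (8, 3), (8, 14), (9, 2), (9, 15), (10, 6), (10, 11), (11, 3), (11, 14), (14, 5), (14, 12), (15, 3), (15, 14), (16, 7), (16, 10)}; affine count = 24; |E(F_17)| = 25.

Discriminant check: Δ ∝ 4a³ + 27b² = 4·16³ + 27·15² = 4·4096 + 27·225 ≡ 2 (mod 17). Nonzero ⇒ E is nonsingular.
For each x ∈ F_17, compute rhs = x³ + 16·x + 15 mod 17, then count y ∈ F_17 with y² ≡ rhs.
  x = 0: rhs = 15, matching y values: 7, 10 (2 points).
  x = 1: rhs = 15, matching y values: 7, 10 (2 points).
  x = 2: rhs = 4, matching y values: 2, 15 (2 points).
  x = 3: rhs = 5, matching y values: none (0 points).
  x = 4: rhs = 7, matching y values: none (0 points).
  x = 5: rhs = 16, matching y values: 4, 13 (2 points).
  x = 6: rhs = 4, matching y values: 2, 15 (2 points).
  x = 7: rhs = 11, matching y values: none (0 points).
  x = 8: rhs = 9, matching y values: 3, 14 (2 points).
  x = 9: rhs = 4, matching y values: 2, 15 (2 points).
  x = 10: rhs = 2, matching y values: 6, 11 (2 points).
  x = 11: rhs = 9, matching y values: 3, 14 (2 points).
  x = 12: rhs = 14, matching y values: none (0 points).
  x = 13: rhs = 6, matching y values: none (0 points).
  x = 14: rhs = 8, matching y values: 5, 12 (2 points).
  x = 15: rhs = 9, matching y values: 3, 14 (2 points).
  x = 16: rhs = 15, matching y values: 7, 10 (2 points).
Total affine count: 24.
Full point count |E(F_17)| = 24 + 1 = 25.
Hasse bound: |25 − (17+1)| = |7| = 7 ≤ 2√17 ≈ 8.2462 ✓.


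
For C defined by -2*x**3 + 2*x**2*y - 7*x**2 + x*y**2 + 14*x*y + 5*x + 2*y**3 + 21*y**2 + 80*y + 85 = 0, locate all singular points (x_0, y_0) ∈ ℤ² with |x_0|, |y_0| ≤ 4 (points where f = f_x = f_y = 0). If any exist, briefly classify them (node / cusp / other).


Singular points: {(-2, -3)}; classification: node.

Compute partial derivatives:
  f_x = -6*x**2 + 4*x*y - 14*x + y**2 + 14*y + 5.
  f_y = 2*x**2 + 2*x*y + 14*x + 6*y**2 + 42*y + 80.
Scan x_0 ∈ {−4, ..., 4}. For each x_0, f_y(x_0, y) is a polynomial in y; find its integer roots y ∈ {−4, ..., 4}, then test f_x and f at those candidates.
  x = -4: f_y(-4, y) = 6*y**2 + 34*y + 56; no integer root y with |y| ≤ 4.
  x = -3: f_y(-3, y) = 6*y**2 + 36*y + 56; no integer root y with |y| ≤ 4.
  x = -2: f_y(-2, y) = 6*y**2 + 38*y + 60; vanishes at y ∈ {-3}. (-2, -3): f_x = 0, f = 0 — SINGULAR.
  x = -1: f_y(-1, y) = 6*y**2 + 40*y + 68; no integer root y with |y| ≤ 4.
  x = 0: f_y(0, y) = 6*y**2 + 42*y + 80; no integer root y with |y| ≤ 4.
  x = 1: f_y(1, y) = 6*y**2 + 44*y + 96; no integer root y with |y| ≤ 4.
  x = 2: f_y(2, y) = 6*y**2 + 46*y + 116; no integer root y with |y| ≤ 4.
  x = 3: f_y(3, y) = 6*y**2 + 48*y + 140; no integer root y with |y| ≤ 4.
  x = 4: f_y(4, y) = 6*y**2 + 50*y + 168; no integer root y with |y| ≤ 4.
Only singular point on the grid: (-2, -3).
Classify: substitute x = -2 + u, y = -3 + v and expand: f = -2*u**3 + 2*u**2*v - u**2 + u*v**2 + 2*v**3 + v**2.
No constant or linear terms (consistent with a singular point). Quadratic part: -u**2 + v**2. Cubic part: -2*u**3 + 2*u**2*v + u*v**2 + 2*v**3.
The quadratic part v**2 - u**2 = (v − u)(v + u) splits into two distinct linear factors, so there are two distinct tangent lines y − -3 = ±(x − -2) — this is a node (ordinary double point).
Classification: node.


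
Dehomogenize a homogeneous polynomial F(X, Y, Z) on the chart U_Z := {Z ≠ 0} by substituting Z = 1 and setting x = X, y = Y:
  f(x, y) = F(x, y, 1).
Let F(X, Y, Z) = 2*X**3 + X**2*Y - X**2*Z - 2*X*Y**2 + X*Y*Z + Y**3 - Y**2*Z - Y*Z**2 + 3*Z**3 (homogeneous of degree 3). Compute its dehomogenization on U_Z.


f(x, y) = 2*x**3 + x**2*y - x**2 - 2*x*y**2 + x*y + y**3 - y**2 - y + 3

On U_Z we set Z = 1. Each monomial c·X^i·Y^j·Z^k in F becomes c·x^i·y^j·1^k = c·x^i·y^j.
Substituting Z = 1: F(X, Y, 1) = 2*x**3 + x**2*y - x**2 - 2*x*y**2 + x*y + y**3 - y**2 - y + 3.
Note: deg(f) ≤ deg(F) = 3; strict inequality happens when F is divisible by Z (lost terms).


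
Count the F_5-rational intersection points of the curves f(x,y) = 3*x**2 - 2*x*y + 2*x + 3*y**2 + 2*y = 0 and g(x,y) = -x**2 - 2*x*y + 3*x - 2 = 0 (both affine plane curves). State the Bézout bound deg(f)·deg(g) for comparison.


Common zeros: {(1, 0), (4, 3)}; count = 2; Bézout bound = 4.

deg(f) = 2, deg(g) = 2, so Bézout bound = 4.
Scan x ∈ F_5. For each x, list the y ∈ F_5 with f(x, y) ≡ 0 and those with g(x, y) ≡ 0 (mod 5); the common zeros in that column are the intersection.
  x = 0: f ≡ 0 at y ∈ {0, 1}; g ≡ 0 at y ∈ ∅; common: ∅.
  x = 1: f ≡ 0 at y ∈ {0}; g ≡ 0 at y ∈ {0}; common: {0}.
  x = 2: f ≡ 0 at y ∈ ∅; g ≡ 0 at y ∈ {0}; common: ∅.
  x = 3: f ≡ 0 at y ∈ {4}; g ≡ 0 at y ∈ {3}; common: ∅.
  x = 4: f ≡ 0 at y ∈ {3, 4}; g ≡ 0 at y ∈ {3}; common: {3}.
Collecting: common zeros = {(1, 0), (4, 3)}, so the count is 2.
Comparison with the Bézout bound: 2 ≤ 4 = deg(f)·deg(g), as expected for curves with no common component (the affine F_5-count falls short of the bound because intersections may lie at infinity, over extension fields, or carry multiplicity).


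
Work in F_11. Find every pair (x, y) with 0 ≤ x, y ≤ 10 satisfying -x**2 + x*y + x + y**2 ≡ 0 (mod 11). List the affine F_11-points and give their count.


Affine F_11-points: {(0, 0), (1, 0), (1, 10), (2, 4), (2, 5), (3, 4), (4, 2), (4, 5), (10, 2), (10, 10)}; count = 10.

For each of the 121 pairs (x, y) ∈ F_11², evaluate f(x, y) mod 11. Record the zeros.
  x = 0: [0↦0, 1↦1, 2↦4, 3↦9, 4↦5, 5↦3, 6↦3, 7↦5, 8↦9, 9↦4, 10↦1]  zeros at y ∈ {0}
  x = 1: [0↦0, 1↦2, 2↦6, 3↦1, 4↦9, 5↦8, 6↦9, 7↦1, 8↦6, 9↦2, 10↦0]  zeros at y ∈ {0, 10}
  x = 2: [0↦9, 1↦1, 2↦6, 3↦2, 4↦0, 5↦0, 6↦2, 7↦6, 8↦1, 9↦9, 10↦8]  zeros at y ∈ {4, 5}
  x = 3: [0↦5, 1↦9, 2↦4, 3↦1, 4↦0, 5↦1, 6↦4, 7↦9, 8↦5, 9↦3, 10↦3]  zeros at y ∈ {4}
  x = 4: [0↦10, 1↦4, 2↦0, 3↦9, 4↦9, 5↦0, 6↦4, 7↦10, 8↦7, 9↦6, 10↦7]  zeros at y ∈ {2, 5}
  x = 5: [0↦2, 1↦8, 2↦5, 3↦4, 4↦5, 5↦8, 6↦2, 7↦9, 8↦7, 9↦7, 10↦9]  zeros at y ∈ ∅
  x = 6: [0↦3, 1↦10, 2↦8, 3↦8, 4↦10, 5↦3, 6↦9, 7↦6, 8↦5, 9↦6, 10↦9]  zeros at y ∈ ∅
  x = 7: [0↦2, 1↦10, 2↦9, 3↦10, 4↦2, 5↦7, 6↦3, 7↦1, 8↦1, 9↦3, 10↦7]  zeros at y ∈ ∅
  x = 8: [0↦10, 1↦8, 2↦8, 3↦10, 4↦3, 5↦9, 6↦6, 7↦5, 8↦6, 9↦9, 10↦3]  zeros at y ∈ ∅
  x = 9: [0↦5, 1↦4, 2↦5, 3↦8, 4↦2, 5↦9, 6↦7, 7↦7, 8↦9, 9↦2, 10↦8]  zeros at y ∈ ∅
  x = 10: [0↦9, 1↦9, 2↦0, 3↦4, 4↦10, 5↦7, 6↦6, 7↦7, 8↦10, 9↦4, 10↦0]  zeros at y ∈ {2, 10}
Collecting zeros: affine points = {(0, 0), (1, 0), (1, 10), (2, 4), (2, 5), (3, 4), (4, 2), (4, 5), (10, 2), (10, 10)}.
Total count |C(F_11)_aff| = 10.


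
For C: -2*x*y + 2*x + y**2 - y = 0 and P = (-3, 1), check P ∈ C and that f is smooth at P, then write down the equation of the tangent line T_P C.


Tangent line at P: 7*y - 7 = 0.

Step 1: f(-3, 1) = 0, so P lies on C.
Step 2: partial derivatives
  f_x(x, y) = 2 - 2*y, f_y(x, y) = -2*x + 2*y - 1.
  f_x(P) = 0, f_y(P) = 7 (gradient nonzero, so P is smooth).
Step 3: tangent line at P: 0·(x − -3) + 7·(y − 1) = 0.
Expanding: 7*y - 7 = 0.


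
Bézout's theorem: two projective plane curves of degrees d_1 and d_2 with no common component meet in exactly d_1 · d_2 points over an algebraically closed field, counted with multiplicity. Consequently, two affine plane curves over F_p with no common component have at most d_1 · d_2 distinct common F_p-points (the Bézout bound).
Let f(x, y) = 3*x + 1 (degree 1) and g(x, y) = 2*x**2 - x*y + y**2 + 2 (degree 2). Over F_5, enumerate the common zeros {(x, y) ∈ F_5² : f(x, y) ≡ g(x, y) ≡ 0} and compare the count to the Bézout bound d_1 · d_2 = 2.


Common zeros: {(3, 0), (3, 3)}; count = 2; Bézout bound = 2.

deg(f) = 1, deg(g) = 2, so Bézout bound = 2.
Scan x ∈ F_5. For each x, list the y ∈ F_5 with f(x, y) ≡ 0 and those with g(x, y) ≡ 0 (mod 5); the common zeros in that column are the intersection.
  x = 0: f ≡ 0 at y ∈ ∅; g ≡ 0 at y ∈ ∅; common: ∅.
  x = 1: f ≡ 0 at y ∈ ∅; g ≡ 0 at y ∈ {3}; common: ∅.
  x = 2: f ≡ 0 at y ∈ ∅; g ≡ 0 at y ∈ {0, 2}; common: ∅.
  x = 3: f ≡ 0 at y ∈ {0, 1, 2, 3, 4}; g ≡ 0 at y ∈ {0, 3}; common: {0, 3}.
  x = 4: f ≡ 0 at y ∈ ∅; g ≡ 0 at y ∈ {2}; common: ∅.
Collecting: common zeros = {(3, 0), (3, 3)}, so the count is 2.
Comparison with the Bézout bound: 2 ≤ 2 = deg(f)·deg(g), as expected for curves with no common component (the bound is attained).


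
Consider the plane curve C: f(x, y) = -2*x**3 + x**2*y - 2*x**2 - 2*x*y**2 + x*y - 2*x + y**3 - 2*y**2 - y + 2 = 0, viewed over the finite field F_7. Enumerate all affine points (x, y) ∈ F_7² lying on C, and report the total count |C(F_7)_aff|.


Affine F_7-points: {(0, 1), (0, 2), (0, 6), (1, 4), (4, 5), (4, 6), (5, 0), (5, 6), (6, 3)}; count = 9.

For each of the 49 pairs (x, y) ∈ F_7², evaluate f(x, y) mod 7. Record the zeros.
  x = 0: [0↦2, 1↦0, 2↦0, 3↦1, 4↦2, 5↦2, 6↦0]  zeros at y ∈ {1, 2, 6}
  x = 1: [0↦3, 1↦1, 2↦4, 3↦4, 4↦0, 5↦5, 6↦4]  zeros at y ∈ {4}
  x = 2: [0↦2, 1↦2, 2↦3, 3↦4, 4↦4, 5↦2, 6↦4]  zeros at y ∈ ∅
  x = 3: [0↦1, 1↦5, 2↦6, 3↦3, 4↦2, 5↦2, 6↦2]  zeros at y ∈ ∅
  x = 4: [0↦2, 1↦5, 2↦1, 3↦3, 4↦3, 5↦0, 6↦0]  zeros at y ∈ {5, 6}
  x = 5: [0↦0, 1↦4, 2↦4, 3↦6, 4↦2, 5↦5, 6↦0]  zeros at y ∈ {0, 6}
  x = 6: [0↦4, 1↦4, 2↦3, 3↦0, 4↦1, 5↦5, 6↦4]  zeros at y ∈ {3}
Collecting zeros: affine points = {(0, 1), (0, 2), (0, 6), (1, 4), (4, 5), (4, 6), (5, 0), (5, 6), (6, 3)}.
Total count |C(F_7)_aff| = 9.


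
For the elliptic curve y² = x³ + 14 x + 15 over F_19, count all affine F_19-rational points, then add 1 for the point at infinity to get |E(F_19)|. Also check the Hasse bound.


Affine points = {(1, 7), (1, 12), (5, 1), (5, 18), (6, 7), (6, 12), (7, 0), (12, 7), (12, 12), (13, 0), (15, 3), (15, 16), (17, 6), (17, 13), (18, 0)}; affine count = 15; |E(F_19)| = 16.

Discriminant check: Δ ∝ 4a³ + 27b² = 4·14³ + 27·15² = 4·2744 + 27·225 ≡ 8 (mod 19). Nonzero ⇒ E is nonsingular.
For each x ∈ F_19, compute rhs = x³ + 14·x + 15 mod 19, then count y ∈ F_19 with y² ≡ rhs.
  x = 0: rhs = 15, matching y values: none (0 points).
  x = 1: rhs = 11, matching y values: 7, 12 (2 points).
  x = 2: rhs = 13, matching y values: none (0 points).
  x = 3: rhs = 8, matching y values: none (0 points).
  x = 4: rhs = 2, matching y values: none (0 points).
  x = 5: rhs = 1, matching y values: 1, 18 (2 points).
  x = 6: rhs = 11, matching y values: 7, 12 (2 points).
  x = 7: rhs = 0, matching y values: 0 (1 points).
  x = 8: rhs = 12, matching y values: none (0 points).
  x = 9: rhs = 15, matching y values: none (0 points).
  x = 10: rhs = 15, matching y values: none (0 points).
  x = 11: rhs = 18, matching y values: none (0 points).
  x = 12: rhs = 11, matching y values: 7, 12 (2 points).
  x = 13: rhs = 0, matching y values: 0 (1 points).
  x = 14: rhs = 10, matching y values: none (0 points).
  x = 15: rhs = 9, matching y values: 3, 16 (2 points).
  x = 16: rhs = 3, matching y values: none (0 points).
  x = 17: rhs = 17, matching y values: 6, 13 (2 points).
  x = 18: rhs = 0, matching y values: 0 (1 points).
Total affine count: 15.
Full point count |E(F_19)| = 15 + 1 = 16.
Hasse bound: |16 − (19+1)| = |-4| = 4 ≤ 2√19 ≈ 8.7178 ✓.


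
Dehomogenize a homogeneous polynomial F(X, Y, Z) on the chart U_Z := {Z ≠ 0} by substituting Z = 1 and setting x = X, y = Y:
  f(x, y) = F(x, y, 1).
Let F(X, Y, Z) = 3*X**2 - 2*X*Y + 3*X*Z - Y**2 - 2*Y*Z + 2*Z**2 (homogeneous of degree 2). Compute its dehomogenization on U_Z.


f(x, y) = 3*x**2 - 2*x*y + 3*x - y**2 - 2*y + 2

On U_Z we set Z = 1. Each monomial c·X^i·Y^j·Z^k in F becomes c·x^i·y^j·1^k = c·x^i·y^j.
Substituting Z = 1: F(X, Y, 1) = 3*x**2 - 2*x*y + 3*x - y**2 - 2*y + 2.
Note: deg(f) ≤ deg(F) = 2; strict inequality happens when F is divisible by Z (lost terms).


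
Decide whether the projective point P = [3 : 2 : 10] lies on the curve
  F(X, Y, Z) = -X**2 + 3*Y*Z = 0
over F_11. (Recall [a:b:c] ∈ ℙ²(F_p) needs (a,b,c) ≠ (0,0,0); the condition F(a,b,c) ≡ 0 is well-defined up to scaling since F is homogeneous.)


F(3,2,10) ≡ 7 (mod 11); P is NOT on the curve.

Evaluate F(3, 2, 10) term-by-term (mod 11).
  -X**2 ↦ -1·9·1·1 = -9
  3*Y*Z ↦ 3·1·2·10 = 60
Sum: F(3, 2, 10) = (-9) + (60) = 51.
Reducing mod 11: 51 ≡ 7 (mod 11).
Since F(a, b, c) ≡ 7 ≠ 0 (mod 11), P does NOT lie on the curve.


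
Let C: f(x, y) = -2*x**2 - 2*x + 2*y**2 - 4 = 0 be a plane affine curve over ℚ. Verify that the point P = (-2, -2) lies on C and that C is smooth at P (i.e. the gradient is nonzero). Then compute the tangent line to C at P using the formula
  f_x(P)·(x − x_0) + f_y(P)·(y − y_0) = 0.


Tangent line at P: 6*x - 8*y - 4 = 0.

Step 1: f(-2, -2) = 0, so P lies on C.
Step 2: partial derivatives
  f_x(x, y) = -4*x - 2, f_y(x, y) = 4*y.
  f_x(P) = 6, f_y(P) = -8 (gradient nonzero, so P is smooth).
Step 3: tangent line at P: 6·(x − -2) + -8·(y − -2) = 0.
Expanding: 6*x - 8*y - 4 = 0.


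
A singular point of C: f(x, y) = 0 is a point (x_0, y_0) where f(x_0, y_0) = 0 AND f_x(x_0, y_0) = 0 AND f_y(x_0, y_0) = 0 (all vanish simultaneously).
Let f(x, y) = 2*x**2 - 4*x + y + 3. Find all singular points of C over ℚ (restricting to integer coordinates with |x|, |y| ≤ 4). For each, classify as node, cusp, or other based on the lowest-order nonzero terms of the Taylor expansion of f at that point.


No singular points in the scanned grid; C is smooth there.

Compute partial derivatives:
  f_x = 4*x - 4.
  f_y = 1.
f_y = 1 is a nonzero constant, so f_y never vanishes: no point (x, y) can satisfy f = f_x = f_y = 0. In particular no (x, y) ∈ {−4, ..., 4}² is singular; the curve is smooth.


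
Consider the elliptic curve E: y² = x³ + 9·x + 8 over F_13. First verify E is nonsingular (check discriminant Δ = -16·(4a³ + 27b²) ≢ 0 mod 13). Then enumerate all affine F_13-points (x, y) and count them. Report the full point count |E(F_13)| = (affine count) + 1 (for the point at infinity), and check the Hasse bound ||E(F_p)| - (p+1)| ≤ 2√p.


Affine points = {(3, 6), (3, 7), (4, 2), (4, 11), (5, 3), (5, 10), (9, 5), (9, 8)}; affine count = 8; |E(F_13)| = 9.

Discriminant check: Δ ∝ 4a³ + 27b² = 4·9³ + 27·8² = 4·729 + 27·64 ≡ 3 (mod 13). Nonzero ⇒ E is nonsingular.
For each x ∈ F_13, compute rhs = x³ + 9·x + 8 mod 13, then count y ∈ F_13 with y² ≡ rhs.
  x = 0: rhs = 8, matching y values: none (0 points).
  x = 1: rhs = 5, matching y values: none (0 points).
  x = 2: rhs = 8, matching y values: none (0 points).
  x = 3: rhs = 10, matching y values: 6, 7 (2 points).
  x = 4: rhs = 4, matching y values: 2, 11 (2 points).
  x = 5: rhs = 9, matching y values: 3, 10 (2 points).
  x = 6: rhs = 5, matching y values: none (0 points).
  x = 7: rhs = 11, matching y values: none (0 points).
  x = 8: rhs = 7, matching y values: none (0 points).
  x = 9: rhs = 12, matching y values: 5, 8 (2 points).
  x = 10: rhs = 6, matching y values: none (0 points).
  x = 11: rhs = 8, matching y values: none (0 points).
  x = 12: rhs = 11, matching y values: none (0 points).
Total affine count: 8.
Full point count |E(F_13)| = 8 + 1 = 9.
Hasse bound: |9 − (13+1)| = |-5| = 5 ≤ 2√13 ≈ 7.2111 ✓.


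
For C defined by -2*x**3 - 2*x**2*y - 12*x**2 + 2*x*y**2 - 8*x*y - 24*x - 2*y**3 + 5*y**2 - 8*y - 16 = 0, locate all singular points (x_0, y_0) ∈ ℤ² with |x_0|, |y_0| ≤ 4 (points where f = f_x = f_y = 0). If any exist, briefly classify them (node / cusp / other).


Singular points: {(-2, 0)}; classification: cusp.

Compute partial derivatives:
  f_x = -6*x**2 - 4*x*y - 24*x + 2*y**2 - 8*y - 24.
  f_y = -2*x**2 + 4*x*y - 8*x - 6*y**2 + 10*y - 8.
Scan x_0 ∈ {−4, ..., 4}. For each x_0, f_y(x_0, y) is a polynomial in y; find its integer roots y ∈ {−4, ..., 4}, then test f_x and f at those candidates.
  x = -4: f_y(-4, y) = -6*y**2 - 6*y - 8; no integer root y with |y| ≤ 4.
  x = -3: f_y(-3, y) = -6*y**2 - 2*y - 2; no integer root y with |y| ≤ 4.
  x = -2: f_y(-2, y) = -6*y**2 + 2*y; vanishes at y ∈ {0}. (-2, 0): f_x = 0, f = 0 — SINGULAR.
  x = -1: f_y(-1, y) = -6*y**2 + 6*y - 2; no integer root y with |y| ≤ 4.
  x = 0: f_y(0, y) = -6*y**2 + 10*y - 8; no integer root y with |y| ≤ 4.
  x = 1: f_y(1, y) = -6*y**2 + 14*y - 18; no integer root y with |y| ≤ 4.
  x = 2: f_y(2, y) = -6*y**2 + 18*y - 32; no integer root y with |y| ≤ 4.
  x = 3: f_y(3, y) = -6*y**2 + 22*y - 50; no integer root y with |y| ≤ 4.
  x = 4: f_y(4, y) = -6*y**2 + 26*y - 72; no integer root y with |y| ≤ 4.
Only singular point on the grid: (-2, 0).
Classify: substitute x = -2 + u, y = 0 + v and expand: f = -2*u**3 - 2*u**2*v + 2*u*v**2 - 2*v**3 + v**2.
No constant or linear terms (consistent with a singular point). Quadratic part: v**2. Cubic part: -2*u**3 - 2*u**2*v + 2*u*v**2 - 2*v**3.
The quadratic part v**2 is a perfect square, so there is a single (double) tangent line v = 0, i.e. y = 0. Restricting the cubic part to that line (v = 0) leaves -2*u**3 ≠ 0, so f is not divisible by v and the branch is v² ≈ 2*u**3 to lowest order — this is a cusp.
Classification: cusp.


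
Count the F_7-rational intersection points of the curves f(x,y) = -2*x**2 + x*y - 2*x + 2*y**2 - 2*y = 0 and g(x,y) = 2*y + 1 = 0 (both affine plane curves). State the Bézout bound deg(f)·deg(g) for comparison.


Common zeros: ∅; count = 0; Bézout bound = 2.

deg(f) = 2, deg(g) = 1, so Bézout bound = 2.
Scan x ∈ F_7. For each x, list the y ∈ F_7 with f(x, y) ≡ 0 and those with g(x, y) ≡ 0 (mod 7); the common zeros in that column are the intersection.
  x = 0: f ≡ 0 at y ∈ {0, 1}; g ≡ 0 at y ∈ {3}; common: ∅.
  x = 1: f ≡ 0 at y ∈ ∅; g ≡ 0 at y ∈ {3}; common: ∅.
  x = 2: f ≡ 0 at y ∈ ∅; g ≡ 0 at y ∈ {3}; common: ∅.
  x = 3: f ≡ 0 at y ∈ {1, 2}; g ≡ 0 at y ∈ {3}; common: ∅.
  x = 4: f ≡ 0 at y ∈ {2, 4}; g ≡ 0 at y ∈ {3}; common: ∅.
  x = 5: f ≡ 0 at y ∈ ∅; g ≡ 0 at y ∈ {3}; common: ∅.
  x = 6: f ≡ 0 at y ∈ {0, 5}; g ≡ 0 at y ∈ {3}; common: ∅.
Collecting: common zeros = ∅, so the count is 0.
Comparison with the Bézout bound: 0 ≤ 2 = deg(f)·deg(g), as expected for curves with no common component (the affine F_7-count falls short of the bound because intersections may lie at infinity, over extension fields, or carry multiplicity).


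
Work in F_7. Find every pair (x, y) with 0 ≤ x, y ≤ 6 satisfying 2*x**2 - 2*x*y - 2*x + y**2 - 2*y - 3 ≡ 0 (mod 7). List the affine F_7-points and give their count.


Affine F_7-points: {(0, 3), (0, 6), (1, 2), (2, 2), (2, 4), (3, 4), (4, 0), (4, 3)}; count = 8.

For each of the 49 pairs (x, y) ∈ F_7², evaluate f(x, y) mod 7. Record the zeros.
  x = 0: [0↦4, 1↦3, 2↦4, 3↦0, 4↦5, 5↦5, 6↦0]  zeros at y ∈ {3, 6}
  x = 1: [0↦4, 1↦1, 2↦0, 3↦1, 4↦4, 5↦2, 6↦2]  zeros at y ∈ {2}
  x = 2: [0↦1, 1↦3, 2↦0, 3↦6, 4↦0, 5↦3, 6↦1]  zeros at y ∈ {2, 4}
  x = 3: [0↦2, 1↦2, 2↦4, 3↦1, 4↦0, 5↦1, 6↦4]  zeros at y ∈ {4}
  x = 4: [0↦0, 1↦5, 2↦5, 3↦0, 4↦4, 5↦3, 6↦4]  zeros at y ∈ {0, 3}
  x = 5: [0↦2, 1↦5, 2↦3, 3↦3, 4↦5, 5↦2, 6↦1]  zeros at y ∈ ∅
  x = 6: [0↦1, 1↦2, 2↦5, 3↦3, 4↦3, 5↦5, 6↦2]  zeros at y ∈ ∅
Collecting zeros: affine points = {(0, 3), (0, 6), (1, 2), (2, 2), (2, 4), (3, 4), (4, 0), (4, 3)}.
Total count |C(F_7)_aff| = 8.


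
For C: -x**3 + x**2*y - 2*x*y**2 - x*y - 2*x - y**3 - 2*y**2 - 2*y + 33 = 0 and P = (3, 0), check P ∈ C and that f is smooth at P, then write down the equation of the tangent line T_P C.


Tangent line at P: -29*x + 4*y + 87 = 0.

Step 1: f(3, 0) = 0, so P lies on C.
Step 2: partial derivatives
  f_x(x, y) = -3*x**2 + 2*x*y - 2*y**2 - y - 2, f_y(x, y) = x**2 - 4*x*y - x - 3*y**2 - 4*y - 2.
  f_x(P) = -29, f_y(P) = 4 (gradient nonzero, so P is smooth).
Step 3: tangent line at P: -29·(x − 3) + 4·(y − 0) = 0.
Expanding: -29*x + 4*y + 87 = 0.


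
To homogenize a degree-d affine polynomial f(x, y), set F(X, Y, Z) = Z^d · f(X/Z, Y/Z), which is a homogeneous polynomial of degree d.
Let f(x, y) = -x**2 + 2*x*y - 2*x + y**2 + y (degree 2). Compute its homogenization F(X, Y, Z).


F(X, Y, Z) = -X**2 + 2*X*Y - 2*X*Z + Y**2 + Y*Z

deg(f) = 2.
Substitute x = X/Z, y = Y/Z into f, then multiply by Z^2.
  monomial -1·x^2·y^0 ↦ -1·X^2·Y^0·Z^0.
  monomial 2·x^1·y^1 ↦ 2·X^1·Y^1·Z^0.
  monomial -2·x^1·y^0 ↦ -2·X^1·Y^0·Z^1.
  monomial 1·x^0·y^2 ↦ 1·X^0·Y^2·Z^0.
  monomial 1·x^0·y^1 ↦ 1·X^0·Y^1·Z^1.
Collecting: F(X, Y, Z) = -X**2 + 2*X*Y - 2*X*Z + Y**2 + Y*Z.


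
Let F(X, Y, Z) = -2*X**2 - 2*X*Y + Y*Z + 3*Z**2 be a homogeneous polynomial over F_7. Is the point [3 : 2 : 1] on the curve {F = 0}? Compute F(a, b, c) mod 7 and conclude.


F(3,2,1) ≡ 3 (mod 7); P is NOT on the curve.

Evaluate F(3, 2, 1) term-by-term (mod 7).
  -2*X**2 ↦ -2·9·1·1 = -18
  -2*X*Y ↦ -2·3·2·1 = -12
  Y*Z ↦ 1·1·2·1 = 2
  3*Z**2 ↦ 3·1·1·1 = 3
Sum: F(3, 2, 1) = (-18) + (-12) + (2) + (3) = -25.
Reducing mod 7: -25 ≡ 3 (mod 7).
Since F(a, b, c) ≡ 3 ≠ 0 (mod 7), P does NOT lie on the curve.


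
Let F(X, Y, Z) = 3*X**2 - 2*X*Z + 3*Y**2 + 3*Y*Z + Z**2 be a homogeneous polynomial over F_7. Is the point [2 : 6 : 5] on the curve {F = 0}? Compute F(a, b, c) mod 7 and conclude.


F(2,6,5) ≡ 5 (mod 7); P is NOT on the curve.

Evaluate F(2, 6, 5) term-by-term (mod 7).
  3*X**2 ↦ 3·4·1·1 = 12
  -2*X*Z ↦ -2·2·1·5 = -20
  3*Y**2 ↦ 3·1·36·1 = 108
  3*Y*Z ↦ 3·1·6·5 = 90
  Z**2 ↦ 1·1·1·25 = 25
Sum: F(2, 6, 5) = (12) + (-20) + (108) + (90) + (25) = 215.
Reducing mod 7: 215 ≡ 5 (mod 7).
Since F(a, b, c) ≡ 5 ≠ 0 (mod 7), P does NOT lie on the curve.


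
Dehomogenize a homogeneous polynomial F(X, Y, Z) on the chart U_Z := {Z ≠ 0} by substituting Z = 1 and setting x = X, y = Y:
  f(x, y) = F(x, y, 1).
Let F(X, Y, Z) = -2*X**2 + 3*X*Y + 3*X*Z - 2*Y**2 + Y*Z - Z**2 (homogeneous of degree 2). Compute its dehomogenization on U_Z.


f(x, y) = -2*x**2 + 3*x*y + 3*x - 2*y**2 + y - 1

On U_Z we set Z = 1. Each monomial c·X^i·Y^j·Z^k in F becomes c·x^i·y^j·1^k = c·x^i·y^j.
Substituting Z = 1: F(X, Y, 1) = -2*x**2 + 3*x*y + 3*x - 2*y**2 + y - 1.
Note: deg(f) ≤ deg(F) = 2; strict inequality happens when F is divisible by Z (lost terms).


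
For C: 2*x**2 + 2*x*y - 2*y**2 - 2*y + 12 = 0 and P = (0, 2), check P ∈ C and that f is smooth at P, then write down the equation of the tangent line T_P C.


Tangent line at P: 4*x - 10*y + 20 = 0.

Step 1: f(0, 2) = 0, so P lies on C.
Step 2: partial derivatives
  f_x(x, y) = 4*x + 2*y, f_y(x, y) = 2*x - 4*y - 2.
  f_x(P) = 4, f_y(P) = -10 (gradient nonzero, so P is smooth).
Step 3: tangent line at P: 4·(x − 0) + -10·(y − 2) = 0.
Expanding: 4*x - 10*y + 20 = 0.


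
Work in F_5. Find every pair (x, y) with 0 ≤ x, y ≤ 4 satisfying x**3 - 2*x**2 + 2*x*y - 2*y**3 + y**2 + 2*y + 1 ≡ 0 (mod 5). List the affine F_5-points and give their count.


Affine F_5-points: {(1, 0), (3, 0), (3, 4)}; count = 3.

For each of the 25 pairs (x, y) ∈ F_5², evaluate f(x, y) mod 5. Record the zeros.
  x = 0: [0↦1, 1↦2, 2↦3, 3↦2, 4↦2]  zeros at y ∈ ∅
  x = 1: [0↦0, 1↦3, 2↦1, 3↦2, 4↦4]  zeros at y ∈ {0}
  x = 2: [0↦1, 1↦1, 2↦1, 3↦4, 4↦3]  zeros at y ∈ ∅
  x = 3: [0↦0, 1↦2, 2↦4, 3↦4, 4↦0]  zeros at y ∈ {0, 4}
  x = 4: [0↦3, 1↦2, 2↦1, 3↦3, 4↦1]  zeros at y ∈ ∅
Collecting zeros: affine points = {(1, 0), (3, 0), (3, 4)}.
Total count |C(F_5)_aff| = 3.


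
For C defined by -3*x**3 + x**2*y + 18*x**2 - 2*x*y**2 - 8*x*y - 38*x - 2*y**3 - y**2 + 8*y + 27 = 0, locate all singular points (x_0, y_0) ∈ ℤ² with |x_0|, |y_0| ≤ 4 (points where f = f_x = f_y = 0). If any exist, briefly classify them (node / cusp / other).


Singular points: {(2, -1)}; classification: node.

Compute partial derivatives:
  f_x = -9*x**2 + 2*x*y + 36*x - 2*y**2 - 8*y - 38.
  f_y = x**2 - 4*x*y - 8*x - 6*y**2 - 2*y + 8.
Scan x_0 ∈ {−4, ..., 4}. For each x_0, f_y(x_0, y) is a polynomial in y; find its integer roots y ∈ {−4, ..., 4}, then test f_x and f at those candidates.
  x = -4: f_y(-4, y) = -6*y**2 + 14*y + 56; no integer root y with |y| ≤ 4.
  x = -3: f_y(-3, y) = -6*y**2 + 10*y + 41; no integer root y with |y| ≤ 4.
  x = -2: f_y(-2, y) = -6*y**2 + 6*y + 28; no integer root y with |y| ≤ 4.
  x = -1: f_y(-1, y) = -6*y**2 + 2*y + 17; no integer root y with |y| ≤ 4.
  x = 0: f_y(0, y) = -6*y**2 - 2*y + 8; vanishes at y ∈ {1}. (0, 1): f_x = -48 ≠ 0.
  x = 1: f_y(1, y) = -6*y**2 - 6*y + 1; no integer root y with |y| ≤ 4.
  x = 2: f_y(2, y) = -6*y**2 - 10*y - 4; vanishes at y ∈ {-1}. (2, -1): f_x = 0, f = 0 — SINGULAR.
  x = 3: f_y(3, y) = -6*y**2 - 14*y - 7; no integer root y with |y| ≤ 4.
  x = 4: f_y(4, y) = -6*y**2 - 18*y - 8; no integer root y with |y| ≤ 4.
Only singular point on the grid: (2, -1).
Classify: substitute x = 2 + u, y = -1 + v and expand: f = -3*u**3 + u**2*v - u**2 - 2*u*v**2 - 2*v**3 + v**2.
No constant or linear terms (consistent with a singular point). Quadratic part: -u**2 + v**2. Cubic part: -3*u**3 + u**2*v - 2*u*v**2 - 2*v**3.
The quadratic part v**2 - u**2 = (v − u)(v + u) splits into two distinct linear factors, so there are two distinct tangent lines y − -1 = ±(x − 2) — this is a node (ordinary double point).
Classification: node.


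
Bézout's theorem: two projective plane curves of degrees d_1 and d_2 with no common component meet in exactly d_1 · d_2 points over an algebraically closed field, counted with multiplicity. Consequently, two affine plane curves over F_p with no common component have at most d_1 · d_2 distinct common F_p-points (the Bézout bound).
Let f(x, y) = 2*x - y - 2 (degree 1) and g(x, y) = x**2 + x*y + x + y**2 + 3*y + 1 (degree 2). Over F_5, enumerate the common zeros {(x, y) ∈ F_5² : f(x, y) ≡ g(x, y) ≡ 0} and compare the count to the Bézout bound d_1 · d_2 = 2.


Common zeros: ∅; count = 0; Bézout bound = 2.

deg(f) = 1, deg(g) = 2, so Bézout bound = 2.
Scan x ∈ F_5. For each x, list the y ∈ F_5 with f(x, y) ≡ 0 and those with g(x, y) ≡ 0 (mod 5); the common zeros in that column are the intersection.
  x = 0: f ≡ 0 at y ∈ {3}; g ≡ 0 at y ∈ {1}; common: ∅.
  x = 1: f ≡ 0 at y ∈ {0}; g ≡ 0 at y ∈ {2, 4}; common: ∅.
  x = 2: f ≡ 0 at y ∈ {2}; g ≡ 0 at y ∈ ∅; common: ∅.
  x = 3: f ≡ 0 at y ∈ {4}; g ≡ 0 at y ∈ {1, 3}; common: ∅.
  x = 4: f ≡ 0 at y ∈ {1}; g ≡ 0 at y ∈ {4}; common: ∅.
Collecting: common zeros = ∅, so the count is 0.
Comparison with the Bézout bound: 0 ≤ 2 = deg(f)·deg(g), as expected for curves with no common component (the affine F_5-count falls short of the bound because intersections may lie at infinity, over extension fields, or carry multiplicity).


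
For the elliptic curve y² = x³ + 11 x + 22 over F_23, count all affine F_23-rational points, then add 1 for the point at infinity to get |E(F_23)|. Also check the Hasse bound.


Affine points = {(2, 11), (2, 12), (3, 6), (3, 17), (5, 8), (5, 15), (8, 1), (8, 22), (11, 5), (11, 18), (13, 4), (13, 19), (16, 4), (16, 19), (17, 4), (17, 19), (18, 7), (18, 16), (19, 11), (19, 12), (20, 10), (20, 13)}; affine count = 22; |E(F_23)| = 23.

Discriminant check: Δ ∝ 4a³ + 27b² = 4·11³ + 27·22² = 4·1331 + 27·484 ≡ 15 (mod 23). Nonzero ⇒ E is nonsingular.
For each x ∈ F_23, compute rhs = x³ + 11·x + 22 mod 23, then count y ∈ F_23 with y² ≡ rhs.
  x = 0: rhs = 22, matching y values: none (0 points).
  x = 1: rhs = 11, matching y values: none (0 points).
  x = 2: rhs = 6, matching y values: 11, 12 (2 points).
  x = 3: rhs = 13, matching y values: 6, 17 (2 points).
  x = 4: rhs = 15, matching y values: none (0 points).
  x = 5: rhs = 18, matching y values: 8, 15 (2 points).
  x = 6: rhs = 5, matching y values: none (0 points).
  x = 7: rhs = 5, matching y values: none (0 points).
  x = 8: rhs = 1, matching y values: 1, 22 (2 points).
  x = 9: rhs = 22, matching y values: none (0 points).
  x = 10: rhs = 5, matching y values: none (0 points).
  x = 11: rhs = 2, matching y values: 5, 18 (2 points).
  x = 12: rhs = 19, matching y values: none (0 points).
  x = 13: rhs = 16, matching y values: 4, 19 (2 points).
  x = 14: rhs = 22, matching y values: none (0 points).
  x = 15: rhs = 20, matching y values: none (0 points).
  x = 16: rhs = 16, matching y values: 4, 19 (2 points).
  x = 17: rhs = 16, matching y values: 4, 19 (2 points).
  x = 18: rhs = 3, matching y values: 7, 16 (2 points).
  x = 19: rhs = 6, matching y values: 11, 12 (2 points).
  x = 20: rhs = 8, matching y values: 10, 13 (2 points).
  x = 21: rhs = 15, matching y values: none (0 points).
  x = 22: rhs = 10, matching y values: none (0 points).
Total affine count: 22.
Full point count |E(F_23)| = 22 + 1 = 23.
Hasse bound: |23 − (23+1)| = |-1| = 1 ≤ 2√23 ≈ 9.5917 ✓.


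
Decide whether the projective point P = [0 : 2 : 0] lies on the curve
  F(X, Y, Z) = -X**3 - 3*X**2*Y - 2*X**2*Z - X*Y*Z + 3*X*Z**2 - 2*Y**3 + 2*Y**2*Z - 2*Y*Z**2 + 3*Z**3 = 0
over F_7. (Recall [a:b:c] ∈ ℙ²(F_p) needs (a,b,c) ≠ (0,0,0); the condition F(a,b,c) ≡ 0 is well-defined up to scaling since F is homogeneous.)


F(0,2,0) ≡ 5 (mod 7); P is NOT on the curve.

Evaluate F(0, 2, 0) term-by-term (mod 7).
  -X**3 ↦ -1·0·1·1 = 0
  -3*X**2*Y ↦ -3·0·2·1 = 0
  -2*X**2*Z ↦ -2·0·1·0 = 0
  -X*Y*Z ↦ -1·0·2·0 = 0
  3*X*Z**2 ↦ 3·0·1·0 = 0
  -2*Y**3 ↦ -2·1·8·1 = -16
  2*Y**2*Z ↦ 2·1·4·0 = 0
  -2*Y*Z**2 ↦ -2·1·2·0 = 0
  3*Z**3 ↦ 3·1·1·0 = 0
Sum: F(0, 2, 0) = (0) + (0) + (0) + (0) + (0) + (-16) + (0) + (0) + (0) = -16.
Reducing mod 7: -16 ≡ 5 (mod 7).
Since F(a, b, c) ≡ 5 ≠ 0 (mod 7), P does NOT lie on the curve.


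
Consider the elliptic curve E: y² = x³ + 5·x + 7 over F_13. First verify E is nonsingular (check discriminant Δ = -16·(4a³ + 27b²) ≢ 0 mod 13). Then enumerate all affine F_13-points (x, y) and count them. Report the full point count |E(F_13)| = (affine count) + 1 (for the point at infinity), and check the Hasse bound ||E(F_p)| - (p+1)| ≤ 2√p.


Affine points = {(1, 0), (2, 5), (2, 8), (3, 6), (3, 7), (4, 0), (5, 1), (5, 12), (8, 0), (9, 1), (9, 12), (10, 2), (10, 11), (12, 1), (12, 12)}; affine count = 15; |E(F_13)| = 16.

Discriminant check: Δ ∝ 4a³ + 27b² = 4·5³ + 27·7² = 4·125 + 27·49 ≡ 3 (mod 13). Nonzero ⇒ E is nonsingular.
For each x ∈ F_13, compute rhs = x³ + 5·x + 7 mod 13, then count y ∈ F_13 with y² ≡ rhs.
  x = 0: rhs = 7, matching y values: none (0 points).
  x = 1: rhs = 0, matching y values: 0 (1 points).
  x = 2: rhs = 12, matching y values: 5, 8 (2 points).
  x = 3: rhs = 10, matching y values: 6, 7 (2 points).
  x = 4: rhs = 0, matching y values: 0 (1 points).
  x = 5: rhs = 1, matching y values: 1, 12 (2 points).
  x = 6: rhs = 6, matching y values: none (0 points).
  x = 7: rhs = 8, matching y values: none (0 points).
  x = 8: rhs = 0, matching y values: 0 (1 points).
  x = 9: rhs = 1, matching y values: 1, 12 (2 points).
  x = 10: rhs = 4, matching y values: 2, 11 (2 points).
  x = 11: rhs = 2, matching y values: none (0 points).
  x = 12: rhs = 1, matching y values: 1, 12 (2 points).
Total affine count: 15.
Full point count |E(F_13)| = 15 + 1 = 16.
Hasse bound: |16 − (13+1)| = |2| = 2 ≤ 2√13 ≈ 7.2111 ✓.


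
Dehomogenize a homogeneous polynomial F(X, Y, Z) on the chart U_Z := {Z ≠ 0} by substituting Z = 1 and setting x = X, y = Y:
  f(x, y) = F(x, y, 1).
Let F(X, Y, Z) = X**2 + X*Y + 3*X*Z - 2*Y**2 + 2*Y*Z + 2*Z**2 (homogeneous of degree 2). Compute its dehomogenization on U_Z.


f(x, y) = x**2 + x*y + 3*x - 2*y**2 + 2*y + 2

On U_Z we set Z = 1. Each monomial c·X^i·Y^j·Z^k in F becomes c·x^i·y^j·1^k = c·x^i·y^j.
Substituting Z = 1: F(X, Y, 1) = x**2 + x*y + 3*x - 2*y**2 + 2*y + 2.
Note: deg(f) ≤ deg(F) = 2; strict inequality happens when F is divisible by Z (lost terms).


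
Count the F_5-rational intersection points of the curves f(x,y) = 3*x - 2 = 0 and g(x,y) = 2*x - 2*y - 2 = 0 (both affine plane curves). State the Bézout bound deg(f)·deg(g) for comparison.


Common zeros: {(4, 3)}; count = 1; Bézout bound = 1.

deg(f) = 1, deg(g) = 1, so Bézout bound = 1.
Scan x ∈ F_5. For each x, list the y ∈ F_5 with f(x, y) ≡ 0 and those with g(x, y) ≡ 0 (mod 5); the common zeros in that column are the intersection.
  x = 0: f ≡ 0 at y ∈ ∅; g ≡ 0 at y ∈ {4}; common: ∅.
  x = 1: f ≡ 0 at y ∈ ∅; g ≡ 0 at y ∈ {0}; common: ∅.
  x = 2: f ≡ 0 at y ∈ ∅; g ≡ 0 at y ∈ {1}; common: ∅.
  x = 3: f ≡ 0 at y ∈ ∅; g ≡ 0 at y ∈ {2}; common: ∅.
  x = 4: f ≡ 0 at y ∈ {0, 1, 2, 3, 4}; g ≡ 0 at y ∈ {3}; common: {3}.
Collecting: common zeros = {(4, 3)}, so the count is 1.
Comparison with the Bézout bound: 1 ≤ 1 = deg(f)·deg(g), as expected for curves with no common component (the bound is attained).


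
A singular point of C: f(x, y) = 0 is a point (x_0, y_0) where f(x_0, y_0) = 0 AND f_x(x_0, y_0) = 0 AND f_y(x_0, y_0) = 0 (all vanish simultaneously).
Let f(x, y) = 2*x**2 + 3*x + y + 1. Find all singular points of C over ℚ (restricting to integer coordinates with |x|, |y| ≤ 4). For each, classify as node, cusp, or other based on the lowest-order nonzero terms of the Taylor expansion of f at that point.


No singular points in the scanned grid; C is smooth there.

Compute partial derivatives:
  f_x = 4*x + 3.
  f_y = 1.
f_y = 1 is a nonzero constant, so f_y never vanishes: no point (x, y) can satisfy f = f_x = f_y = 0. In particular no (x, y) ∈ {−4, ..., 4}² is singular; the curve is smooth.


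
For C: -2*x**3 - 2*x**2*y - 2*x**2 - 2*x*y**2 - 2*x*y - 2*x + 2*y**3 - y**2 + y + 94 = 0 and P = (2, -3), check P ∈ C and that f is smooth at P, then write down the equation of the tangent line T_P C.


Tangent line at P: -22*x + 73*y + 263 = 0.

Step 1: f(2, -3) = 0, so P lies on C.
Step 2: partial derivatives
  f_x(x, y) = -6*x**2 - 4*x*y - 4*x - 2*y**2 - 2*y - 2, f_y(x, y) = -2*x**2 - 4*x*y - 2*x + 6*y**2 - 2*y + 1.
  f_x(P) = -22, f_y(P) = 73 (gradient nonzero, so P is smooth).
Step 3: tangent line at P: -22·(x − 2) + 73·(y − -3) = 0.
Expanding: -22*x + 73*y + 263 = 0.


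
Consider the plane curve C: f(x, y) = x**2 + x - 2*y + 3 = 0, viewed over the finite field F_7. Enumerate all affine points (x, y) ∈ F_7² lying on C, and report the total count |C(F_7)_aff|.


Affine F_7-points: {(0, 5), (1, 6), (2, 1), (3, 4), (4, 1), (5, 6), (6, 5)}; count = 7.

For each of the 49 pairs (x, y) ∈ F_7², evaluate f(x, y) mod 7. Record the zeros.
  x = 0: [0↦3, 1↦1, 2↦6, 3↦4, 4↦2, 5↦0, 6↦5]  zeros at y ∈ {5}
  x = 1: [0↦5, 1↦3, 2↦1, 3↦6, 4↦4, 5↦2, 6↦0]  zeros at y ∈ {6}
  x = 2: [0↦2, 1↦0, 2↦5, 3↦3, 4↦1, 5↦6, 6↦4]  zeros at y ∈ {1}
  x = 3: [0↦1, 1↦6, 2↦4, 3↦2, 4↦0, 5↦5, 6↦3]  zeros at y ∈ {4}
  x = 4: [0↦2, 1↦0, 2↦5, 3↦3, 4↦1, 5↦6, 6↦4]  zeros at y ∈ {1}
  x = 5: [0↦5, 1↦3, 2↦1, 3↦6, 4↦4, 5↦2, 6↦0]  zeros at y ∈ {6}
  x = 6: [0↦3, 1↦1, 2↦6, 3↦4, 4↦2, 5↦0, 6↦5]  zeros at y ∈ {5}
Collecting zeros: affine points = {(0, 5), (1, 6), (2, 1), (3, 4), (4, 1), (5, 6), (6, 5)}.
Total count |C(F_7)_aff| = 7.


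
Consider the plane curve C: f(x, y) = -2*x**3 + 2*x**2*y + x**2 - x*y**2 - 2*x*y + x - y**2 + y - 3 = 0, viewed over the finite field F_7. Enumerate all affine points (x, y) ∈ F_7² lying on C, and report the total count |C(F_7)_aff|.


Affine F_7-points: {(2, 5), (2, 6), (3, 2), (3, 3), (4, 1), (4, 4), (5, 3), (5, 5), (6, 3)}; count = 9.

For each of the 49 pairs (x, y) ∈ F_7², evaluate f(x, y) mod 7. Record the zeros.
  x = 0: [0↦4, 1↦4, 2↦2, 3↦5, 4↦6, 5↦5, 6↦2]  zeros at y ∈ ∅
  x = 1: [0↦4, 1↦3, 2↦5, 3↦3, 4↦4, 5↦1, 6↦1]  zeros at y ∈ ∅
  x = 2: [0↦1, 1↦3, 2↦6, 3↦3, 4↦1, 5↦0, 6↦0]  zeros at y ∈ {5, 6}
  x = 3: [0↦4, 1↦6, 2↦0, 3↦0, 4↦6, 5↦4, 6↦1]  zeros at y ∈ {2, 3}
  x = 4: [0↦1, 1↦0, 2↦3, 3↦3, 4↦0, 5↦1, 6↦6]  zeros at y ∈ {1, 4}
  x = 5: [0↦1, 1↦1, 2↦3, 3↦0, 4↦6, 5↦0, 6↦3]  zeros at y ∈ {3, 5}
  x = 6: [0↦6, 1↦4, 2↦2, 3↦0, 4↦5, 5↦3, 6↦1]  zeros at y ∈ {3}
Collecting zeros: affine points = {(2, 5), (2, 6), (3, 2), (3, 3), (4, 1), (4, 4), (5, 3), (5, 5), (6, 3)}.
Total count |C(F_7)_aff| = 9.


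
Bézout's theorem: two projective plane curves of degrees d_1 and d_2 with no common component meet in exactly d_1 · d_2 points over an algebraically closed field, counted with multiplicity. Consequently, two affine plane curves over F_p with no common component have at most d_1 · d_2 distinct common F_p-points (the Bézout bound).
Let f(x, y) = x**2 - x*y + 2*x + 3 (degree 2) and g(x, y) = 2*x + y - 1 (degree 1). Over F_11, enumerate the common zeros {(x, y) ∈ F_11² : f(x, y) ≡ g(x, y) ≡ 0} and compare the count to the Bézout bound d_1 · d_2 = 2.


Common zeros: {(3, 6), (4, 4)}; count = 2; Bézout bound = 2.

deg(f) = 2, deg(g) = 1, so Bézout bound = 2.
Scan x ∈ F_11. For each x, list the y ∈ F_11 with f(x, y) ≡ 0 and those with g(x, y) ≡ 0 (mod 11); the common zeros in that column are the intersection.
  x = 0: f ≡ 0 at y ∈ ∅; g ≡ 0 at y ∈ {1}; common: ∅.
  x = 1: f ≡ 0 at y ∈ {6}; g ≡ 0 at y ∈ {10}; common: ∅.
  x = 2: f ≡ 0 at y ∈ {0}; g ≡ 0 at y ∈ {8}; common: ∅.
  x = 3: f ≡ 0 at y ∈ {6}; g ≡ 0 at y ∈ {6}; common: {6}.
  x = 4: f ≡ 0 at y ∈ {4}; g ≡ 0 at y ∈ {4}; common: {4}.
  x = 5: f ≡ 0 at y ∈ {1}; g ≡ 0 at y ∈ {2}; common: ∅.
  x = 6: f ≡ 0 at y ∈ {3}; g ≡ 0 at y ∈ {0}; common: ∅.
  x = 7: f ≡ 0 at y ∈ {0}; g ≡ 0 at y ∈ {9}; common: ∅.
  x = 8: f ≡ 0 at y ∈ {9}; g ≡ 0 at y ∈ {7}; common: ∅.
  x = 9: f ≡ 0 at y ∈ {4}; g ≡ 0 at y ∈ {5}; common: ∅.
  x = 10: f ≡ 0 at y ∈ {9}; g ≡ 0 at y ∈ {3}; common: ∅.
Collecting: common zeros = {(3, 6), (4, 4)}, so the count is 2.
Comparison with the Bézout bound: 2 ≤ 2 = deg(f)·deg(g), as expected for curves with no common component (the bound is attained).
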